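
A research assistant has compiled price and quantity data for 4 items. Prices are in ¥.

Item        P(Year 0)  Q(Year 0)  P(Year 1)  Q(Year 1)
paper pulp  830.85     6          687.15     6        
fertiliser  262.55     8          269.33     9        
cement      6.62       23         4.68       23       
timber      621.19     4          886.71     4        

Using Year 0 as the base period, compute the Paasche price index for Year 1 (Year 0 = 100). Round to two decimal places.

102.17

Paasche price index uses current-period quantities as weights.
ΣP(Year 1)·Q(Year 1) = 687.15×6 + 269.33×9 + 4.68×23 + 886.71×4 = 4122.9 + 2423.97 + 107.64 + 3546.84 = 10201.35
ΣP(Year 0)·Q(Year 1) = 830.85×6 + 262.55×9 + 6.62×23 + 621.19×4 = 4985.1 + 2362.95 + 152.26 + 2484.76 = 9985.07
Index = 10201.35 / 9985.07 × 100 = 102.1660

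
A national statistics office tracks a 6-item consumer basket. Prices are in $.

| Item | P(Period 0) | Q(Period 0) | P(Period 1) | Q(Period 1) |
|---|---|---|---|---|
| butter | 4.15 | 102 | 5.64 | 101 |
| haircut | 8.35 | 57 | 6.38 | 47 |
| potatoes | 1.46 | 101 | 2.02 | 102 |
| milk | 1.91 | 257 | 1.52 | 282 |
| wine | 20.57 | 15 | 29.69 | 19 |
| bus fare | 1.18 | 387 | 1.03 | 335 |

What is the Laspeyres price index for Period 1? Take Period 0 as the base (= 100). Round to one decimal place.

Laspeyres price index uses base-period quantities as weights.
ΣP(Period 1)·Q(Period 0) = 5.64×102 + 6.38×57 + 2.02×101 + 1.52×257 + 29.69×15 + 1.03×387 = 575.28 + 363.66 + 204.02 + 390.64 + 445.35 + 398.61 = 2377.56
ΣP(Period 0)·Q(Period 0) = 4.15×102 + 8.35×57 + 1.46×101 + 1.91×257 + 20.57×15 + 1.18×387 = 423.3 + 475.95 + 147.46 + 490.87 + 308.55 + 456.66 = 2302.79
Index = 2377.56 / 2302.79 × 100 = 103.2469

103.2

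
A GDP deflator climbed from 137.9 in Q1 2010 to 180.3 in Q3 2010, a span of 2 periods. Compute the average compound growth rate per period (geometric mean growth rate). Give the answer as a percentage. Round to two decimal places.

14.34%

Growth factor = (180.3/137.9)^(1/2) = (1.307469)^(1/2) = 1.143446
Growth rate = 1.143446 − 1 = 0.143446 = 14.3446%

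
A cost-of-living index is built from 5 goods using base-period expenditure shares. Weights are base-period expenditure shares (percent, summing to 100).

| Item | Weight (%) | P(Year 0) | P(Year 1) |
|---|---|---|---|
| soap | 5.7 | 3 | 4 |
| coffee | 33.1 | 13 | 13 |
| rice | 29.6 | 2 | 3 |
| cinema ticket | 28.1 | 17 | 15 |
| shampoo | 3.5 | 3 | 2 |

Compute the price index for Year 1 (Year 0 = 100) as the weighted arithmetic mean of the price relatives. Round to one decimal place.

112.2

soap: 5.7 × (4/3) = 5.7 × 1.333333 = 7.6000
coffee: 33.1 × (13/13) = 33.1 × 1.000000 = 33.1000
rice: 29.6 × (3/2) = 29.6 × 1.500000 = 44.4000
cinema ticket: 28.1 × (15/17) = 28.1 × 0.882353 = 24.7941
shampoo: 3.5 × (2/3) = 3.5 × 0.666667 = 2.3333
Index = Σ wᵢ·(p₁ᵢ/p₀ᵢ) = 7.6000 + 33.1000 + 44.4000 + 24.7941 + 2.3333 = 112.2275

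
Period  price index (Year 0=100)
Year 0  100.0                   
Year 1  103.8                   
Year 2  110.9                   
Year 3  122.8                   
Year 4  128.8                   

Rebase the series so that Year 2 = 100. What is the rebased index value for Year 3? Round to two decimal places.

Rebased(Year 3) = 122.8 / 110.9 × 100 = 110.7304

110.73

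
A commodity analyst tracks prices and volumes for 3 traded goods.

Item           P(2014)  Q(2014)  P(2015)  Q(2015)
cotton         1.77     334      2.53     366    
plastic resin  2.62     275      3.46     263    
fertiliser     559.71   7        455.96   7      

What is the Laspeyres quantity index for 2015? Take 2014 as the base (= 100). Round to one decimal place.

Laspeyres quantity index uses base-period prices as weights.
ΣP(2014)·Q(2015) = 1.77×366 + 2.62×263 + 559.71×7 = 647.82 + 689.06 + 3917.97 = 5254.85
ΣP(2014)·Q(2014) = 1.77×334 + 2.62×275 + 559.71×7 = 591.18 + 720.5 + 3917.97 = 5229.65
Index = 5254.85 / 5229.65 × 100 = 100.4819

100.5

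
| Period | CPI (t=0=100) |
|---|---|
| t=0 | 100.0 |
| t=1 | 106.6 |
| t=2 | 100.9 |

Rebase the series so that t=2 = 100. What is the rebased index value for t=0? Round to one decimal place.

Rebased(t=0) = 100.0 / 100.9 × 100 = 99.1080

99.1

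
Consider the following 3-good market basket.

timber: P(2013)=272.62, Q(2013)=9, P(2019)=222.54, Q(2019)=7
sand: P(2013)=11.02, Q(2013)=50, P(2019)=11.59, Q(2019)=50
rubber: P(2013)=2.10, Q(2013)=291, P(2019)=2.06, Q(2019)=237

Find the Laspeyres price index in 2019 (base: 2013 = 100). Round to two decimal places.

88.00

Laspeyres price index uses base-period quantities as weights.
ΣP(2019)·Q(2013) = 222.54×9 + 11.59×50 + 2.06×291 = 2002.86 + 579.5 + 599.46 = 3181.82
ΣP(2013)·Q(2013) = 272.62×9 + 11.02×50 + 2.10×291 = 2453.58 + 551 + 611.1 = 3615.68
Index = 3181.82 / 3615.68 × 100 = 88.0006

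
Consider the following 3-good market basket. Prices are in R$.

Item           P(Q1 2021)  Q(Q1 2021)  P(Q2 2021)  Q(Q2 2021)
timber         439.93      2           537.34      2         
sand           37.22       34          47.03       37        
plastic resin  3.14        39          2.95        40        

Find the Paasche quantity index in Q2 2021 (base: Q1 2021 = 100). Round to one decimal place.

Paasche quantity index uses current-period prices as weights.
ΣP(Q2 2021)·Q(Q2 2021) = 537.34×2 + 47.03×37 + 2.95×40 = 1074.68 + 1740.11 + 118 = 2932.79
ΣP(Q2 2021)·Q(Q1 2021) = 537.34×2 + 47.03×34 + 2.95×39 = 1074.68 + 1599.02 + 115.05 = 2788.75
Index = 2932.79 / 2788.75 × 100 = 105.1650

105.2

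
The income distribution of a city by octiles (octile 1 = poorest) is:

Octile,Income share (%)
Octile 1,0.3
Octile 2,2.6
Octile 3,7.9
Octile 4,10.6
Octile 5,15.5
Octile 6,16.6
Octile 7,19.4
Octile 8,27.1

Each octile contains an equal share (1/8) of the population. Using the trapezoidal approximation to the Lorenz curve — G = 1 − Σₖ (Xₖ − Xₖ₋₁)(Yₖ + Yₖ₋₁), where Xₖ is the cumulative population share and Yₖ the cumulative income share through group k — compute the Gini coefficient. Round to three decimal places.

0.378

Cumulative income shares Yₖ: 0.0030, 0.0290, 0.1080, 0.2140, 0.3690, 0.5350, 0.7290, 1.0000
Σ (Xₖ−Xₖ₋₁)(Yₖ+Yₖ₋₁) = (1/8)(0.0030+0.0000) + (1/8)(0.0290+0.0030) + (1/8)(0.1080+0.0290) + (1/8)(0.2140+0.1080) + (1/8)(0.3690+0.2140) + (1/8)(0.5350+0.3690) + (1/8)(0.7290+0.5350) + (1/8)(1.0000+0.7290)
  = 0.0004 + 0.0040 + 0.0171 + 0.0403 + 0.0729 + 0.1130 + 0.1580 + 0.2161 = 0.6218
G = 1 − 0.6218 = 0.3782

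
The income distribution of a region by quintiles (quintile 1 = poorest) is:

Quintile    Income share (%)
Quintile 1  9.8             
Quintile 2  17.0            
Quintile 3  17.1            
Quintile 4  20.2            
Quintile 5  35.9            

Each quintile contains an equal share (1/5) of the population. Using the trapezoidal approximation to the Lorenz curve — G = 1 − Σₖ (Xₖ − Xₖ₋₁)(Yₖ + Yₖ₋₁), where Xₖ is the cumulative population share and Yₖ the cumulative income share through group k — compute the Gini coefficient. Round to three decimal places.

Cumulative income shares Yₖ: 0.0980, 0.2680, 0.4390, 0.6410, 1.0000
Σ (Xₖ−Xₖ₋₁)(Yₖ+Yₖ₋₁) = (1/5)(0.0980+0.0000) + (1/5)(0.2680+0.0980) + (1/5)(0.4390+0.2680) + (1/5)(0.6410+0.4390) + (1/5)(1.0000+0.6410)
  = 0.0196 + 0.0732 + 0.1414 + 0.2160 + 0.3282 = 0.7784
G = 1 − 0.7784 = 0.2216

0.222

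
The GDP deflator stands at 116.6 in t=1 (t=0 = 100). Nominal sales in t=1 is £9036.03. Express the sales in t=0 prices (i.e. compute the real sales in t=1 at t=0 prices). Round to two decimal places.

Real = Nominal ÷ (Index/100) = 9036.03 ÷ (116.6/100)
     = 9036.03 ÷ 1.166 = 7749.5969

7749.60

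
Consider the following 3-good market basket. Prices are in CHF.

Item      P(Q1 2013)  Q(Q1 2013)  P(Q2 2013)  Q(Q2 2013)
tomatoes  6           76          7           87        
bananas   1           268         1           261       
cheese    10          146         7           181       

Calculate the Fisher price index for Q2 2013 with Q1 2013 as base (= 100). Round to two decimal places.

82.92

Laspeyres component (base-period weights):
ΣP(Q2 2013)Q(Q1 2013) = 7×76 + 1×268 + 7×146 = 532 + 268 + 1022 = 1822
ΣP(Q1 2013)Q(Q1 2013) = 6×76 + 1×268 + 10×146 = 456 + 268 + 1460 = 2184
L = 1822 / 2184 × 100 = 83.4249
Paasche component (current-period weights):
ΣP(Q2 2013)Q(Q2 2013) = 7×87 + 1×261 + 7×181 = 609 + 261 + 1267 = 2137
ΣP(Q1 2013)Q(Q2 2013) = 6×87 + 1×261 + 10×181 = 522 + 261 + 1810 = 2593
P = 2137 / 2593 × 100 = 82.4142
Fisher = √(L × P) = √(83.4249 × 82.4142) = 82.9180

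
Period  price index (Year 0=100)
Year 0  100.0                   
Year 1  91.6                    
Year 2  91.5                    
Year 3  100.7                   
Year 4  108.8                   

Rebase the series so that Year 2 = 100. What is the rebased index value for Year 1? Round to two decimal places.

100.11

Rebased(Year 1) = 91.6 / 91.5 × 100 = 100.1093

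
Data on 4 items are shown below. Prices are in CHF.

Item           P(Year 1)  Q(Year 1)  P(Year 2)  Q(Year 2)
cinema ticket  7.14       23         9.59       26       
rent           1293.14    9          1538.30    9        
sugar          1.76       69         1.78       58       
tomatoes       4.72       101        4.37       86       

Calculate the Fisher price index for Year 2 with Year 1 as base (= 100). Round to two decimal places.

118.07

Laspeyres component (base-period weights):
ΣP(Year 2)Q(Year 1) = 9.59×23 + 1538.30×9 + 1.78×69 + 4.37×101 = 220.57 + 13844.7 + 122.82 + 441.37 = 14629.46
ΣP(Year 1)Q(Year 1) = 7.14×23 + 1293.14×9 + 1.76×69 + 4.72×101 = 164.22 + 11638.26 + 121.44 + 476.72 = 12400.64
L = 14629.46 / 12400.64 × 100 = 117.9734
Paasche component (current-period weights):
ΣP(Year 2)Q(Year 2) = 9.59×26 + 1538.30×9 + 1.78×58 + 4.37×86 = 249.34 + 13844.7 + 103.24 + 375.82 = 14573.1
ΣP(Year 1)Q(Year 2) = 7.14×26 + 1293.14×9 + 1.76×58 + 4.72×86 = 185.64 + 11638.26 + 102.08 + 405.92 = 12331.9
P = 14573.1 / 12331.9 × 100 = 118.1740
Fisher = √(L × P) = √(117.9734 × 118.1740) = 118.0737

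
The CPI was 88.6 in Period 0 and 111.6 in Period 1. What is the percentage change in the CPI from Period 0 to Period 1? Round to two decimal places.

Change = (111.6 − 88.6) / 88.6 × 100
       = 23.0 / 88.6 × 100 = 25.9594%

25.96%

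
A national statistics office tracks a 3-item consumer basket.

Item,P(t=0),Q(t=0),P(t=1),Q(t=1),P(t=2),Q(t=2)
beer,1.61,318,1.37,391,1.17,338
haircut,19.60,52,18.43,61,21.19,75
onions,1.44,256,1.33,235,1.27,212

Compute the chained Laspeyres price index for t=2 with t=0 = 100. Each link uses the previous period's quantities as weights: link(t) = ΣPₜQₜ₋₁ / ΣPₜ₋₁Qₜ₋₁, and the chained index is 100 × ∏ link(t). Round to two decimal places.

Link t=0→t=1:
ΣP(t=1)Q(t=0) = 1.37×318 + 18.43×52 + 1.33×256 = 435.66 + 958.36 + 340.48 = 1734.5
ΣP(t=0)Q(t=0) = 1.61×318 + 19.60×52 + 1.44×256 = 511.98 + 1019.2 + 368.64 = 1899.82
link = 1734.5/1899.82 = 0.912981
Link t=1→t=2:
ΣP(t=2)Q(t=1) = 1.17×391 + 21.19×61 + 1.27×235 = 457.47 + 1292.59 + 298.45 = 2048.51
ΣP(t=1)Q(t=1) = 1.37×391 + 18.43×61 + 1.33×235 = 535.67 + 1124.23 + 312.55 = 1972.45
link = 2048.51/1972.45 = 1.038561
Chained index = 100 × 0.912981 × 1.038561 = 94.8187

94.82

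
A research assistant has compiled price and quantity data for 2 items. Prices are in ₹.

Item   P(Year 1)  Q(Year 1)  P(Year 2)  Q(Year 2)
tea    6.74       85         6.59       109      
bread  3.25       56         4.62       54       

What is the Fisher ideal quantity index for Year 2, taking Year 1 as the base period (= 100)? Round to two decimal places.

Laspeyres component (base-period weights):
ΣP(Year 1)Q(Year 2) = 6.74×109 + 3.25×54 = 734.66 + 175.5 = 910.16
ΣP(Year 1)Q(Year 1) = 6.74×85 + 3.25×56 = 572.9 + 182 = 754.9
L = 910.16 / 754.9 × 100 = 120.5670
Paasche component (current-period weights):
ΣP(Year 2)Q(Year 2) = 6.59×109 + 4.62×54 = 718.31 + 249.48 = 967.79
ΣP(Year 2)Q(Year 1) = 6.59×85 + 4.62×56 = 560.15 + 258.72 = 818.87
P = 967.79 / 818.87 × 100 = 118.1860
Fisher = √(L × P) = √(120.5670 × 118.1860) = 119.3706

119.37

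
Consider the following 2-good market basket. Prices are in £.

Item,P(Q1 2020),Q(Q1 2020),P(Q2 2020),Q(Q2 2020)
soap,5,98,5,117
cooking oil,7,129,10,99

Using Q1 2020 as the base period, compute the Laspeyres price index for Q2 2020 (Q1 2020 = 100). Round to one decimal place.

Laspeyres price index uses base-period quantities as weights.
ΣP(Q2 2020)·Q(Q1 2020) = 5×98 + 10×129 = 490 + 1290 = 1780
ΣP(Q1 2020)·Q(Q1 2020) = 5×98 + 7×129 = 490 + 903 = 1393
Index = 1780 / 1393 × 100 = 127.7818

127.8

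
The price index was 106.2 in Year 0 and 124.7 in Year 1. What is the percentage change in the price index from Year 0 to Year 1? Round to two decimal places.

17.42%

Change = (124.7 − 106.2) / 106.2 × 100
       = 18.5 / 106.2 × 100 = 17.4200%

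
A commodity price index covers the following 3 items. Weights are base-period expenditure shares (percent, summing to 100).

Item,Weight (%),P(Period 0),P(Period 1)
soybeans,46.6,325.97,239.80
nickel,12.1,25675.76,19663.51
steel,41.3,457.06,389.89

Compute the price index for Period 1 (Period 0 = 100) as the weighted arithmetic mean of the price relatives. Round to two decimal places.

78.78

soybeans: 46.6 × (239.80/325.97) = 46.6 × 0.735651 = 34.2813
nickel: 12.1 × (19663.51/25675.76) = 12.1 × 0.765839 = 9.2667
steel: 41.3 × (389.89/457.06) = 41.3 × 0.853039 = 35.2305
Index = Σ wᵢ·(p₁ᵢ/p₀ᵢ) = 34.2813 + 9.2667 + 35.2305 = 78.7785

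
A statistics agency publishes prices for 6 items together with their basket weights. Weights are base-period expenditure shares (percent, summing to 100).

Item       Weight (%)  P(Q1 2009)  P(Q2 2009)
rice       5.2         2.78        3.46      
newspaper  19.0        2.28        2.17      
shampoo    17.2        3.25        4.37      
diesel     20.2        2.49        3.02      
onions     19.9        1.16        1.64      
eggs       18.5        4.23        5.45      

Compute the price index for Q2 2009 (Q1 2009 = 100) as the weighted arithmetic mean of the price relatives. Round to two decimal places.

124.15

rice: 5.2 × (3.46/2.78) = 5.2 × 1.244604 = 6.4719
newspaper: 19.0 × (2.17/2.28) = 19.0 × 0.951754 = 18.0833
shampoo: 17.2 × (4.37/3.25) = 17.2 × 1.344615 = 23.1274
diesel: 20.2 × (3.02/2.49) = 20.2 × 1.212851 = 24.4996
onions: 19.9 × (1.64/1.16) = 19.9 × 1.413793 = 28.1345
eggs: 18.5 × (5.45/4.23) = 18.5 × 1.288416 = 23.8357
Index = Σ wᵢ·(p₁ᵢ/p₀ᵢ) = 6.4719 + 18.0833 + 23.1274 + 24.4996 + 28.1345 + 23.8357 = 124.1524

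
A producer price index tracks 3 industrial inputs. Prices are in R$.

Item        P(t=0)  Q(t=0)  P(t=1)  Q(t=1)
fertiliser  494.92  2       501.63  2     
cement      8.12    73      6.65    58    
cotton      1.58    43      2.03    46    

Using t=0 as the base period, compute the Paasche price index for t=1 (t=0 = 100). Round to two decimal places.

96.67

Paasche price index uses current-period quantities as weights.
ΣP(t=1)·Q(t=1) = 501.63×2 + 6.65×58 + 2.03×46 = 1003.26 + 385.7 + 93.38 = 1482.34
ΣP(t=0)·Q(t=1) = 494.92×2 + 8.12×58 + 1.58×46 = 989.84 + 470.96 + 72.68 = 1533.48
Index = 1482.34 / 1533.48 × 100 = 96.6651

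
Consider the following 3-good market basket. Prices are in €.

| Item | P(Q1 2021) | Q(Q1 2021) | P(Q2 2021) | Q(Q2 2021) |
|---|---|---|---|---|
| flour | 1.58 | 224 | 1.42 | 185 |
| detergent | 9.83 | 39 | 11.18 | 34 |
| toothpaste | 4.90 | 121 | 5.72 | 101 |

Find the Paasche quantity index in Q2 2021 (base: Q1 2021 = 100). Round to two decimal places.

84.40

Paasche quantity index uses current-period prices as weights.
ΣP(Q2 2021)·Q(Q2 2021) = 1.42×185 + 11.18×34 + 5.72×101 = 262.7 + 380.12 + 577.72 = 1220.54
ΣP(Q2 2021)·Q(Q1 2021) = 1.42×224 + 11.18×39 + 5.72×121 = 318.08 + 436.02 + 692.12 = 1446.22
Index = 1220.54 / 1446.22 × 100 = 84.3952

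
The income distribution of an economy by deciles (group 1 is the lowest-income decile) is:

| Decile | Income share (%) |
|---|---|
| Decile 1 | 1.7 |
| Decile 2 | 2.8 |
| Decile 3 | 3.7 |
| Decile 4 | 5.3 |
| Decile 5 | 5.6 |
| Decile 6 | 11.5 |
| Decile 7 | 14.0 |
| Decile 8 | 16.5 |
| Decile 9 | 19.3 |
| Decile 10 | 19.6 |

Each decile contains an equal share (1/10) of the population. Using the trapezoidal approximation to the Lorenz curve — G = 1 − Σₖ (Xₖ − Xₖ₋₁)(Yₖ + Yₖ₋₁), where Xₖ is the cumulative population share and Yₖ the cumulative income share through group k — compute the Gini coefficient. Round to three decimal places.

Cumulative income shares Yₖ: 0.0170, 0.0450, 0.0820, 0.1350, 0.1910, 0.3060, 0.4460, 0.6110, 0.8040, 1.0000
Σ (Xₖ−Xₖ₋₁)(Yₖ+Yₖ₋₁) = (1/10)(0.0170+0.0000) + (1/10)(0.0450+0.0170) + (1/10)(0.0820+0.0450) + (1/10)(0.1350+0.0820) + (1/10)(0.1910+0.1350) + (1/10)(0.3060+0.1910) + (1/10)(0.4460+0.3060) + (1/10)(0.6110+0.4460) + (1/10)(0.8040+0.6110) + (1/10)(1.0000+0.8040)
  = 0.0017 + 0.0062 + 0.0127 + 0.0217 + 0.0326 + 0.0497 + 0.0752 + 0.1057 + 0.1415 + 0.1804 = 0.6274
G = 1 − 0.6274 = 0.3726

0.373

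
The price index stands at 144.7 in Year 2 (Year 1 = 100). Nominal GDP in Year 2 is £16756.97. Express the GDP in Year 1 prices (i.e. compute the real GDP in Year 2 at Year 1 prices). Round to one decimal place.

Real = Nominal ÷ (Index/100) = 16756.97 ÷ (144.7/100)
     = 16756.97 ÷ 1.447 = 11580.4907

11580.5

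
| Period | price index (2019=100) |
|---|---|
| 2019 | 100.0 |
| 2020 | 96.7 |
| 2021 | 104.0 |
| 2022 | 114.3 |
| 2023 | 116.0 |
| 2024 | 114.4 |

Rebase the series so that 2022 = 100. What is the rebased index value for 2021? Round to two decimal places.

90.99

Rebased(2021) = 104.0 / 114.3 × 100 = 90.9886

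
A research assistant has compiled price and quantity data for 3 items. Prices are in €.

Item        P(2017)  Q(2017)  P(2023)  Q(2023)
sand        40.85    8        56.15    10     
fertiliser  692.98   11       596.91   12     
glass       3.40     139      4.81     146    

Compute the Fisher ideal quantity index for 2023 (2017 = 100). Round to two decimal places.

Laspeyres component (base-period weights):
ΣP(2017)Q(2023) = 40.85×10 + 692.98×12 + 3.40×146 = 408.5 + 8315.76 + 496.4 = 9220.66
ΣP(2017)Q(2017) = 40.85×8 + 692.98×11 + 3.40×139 = 326.8 + 7622.78 + 472.6 = 8422.18
L = 9220.66 / 8422.18 × 100 = 109.4807
Paasche component (current-period weights):
ΣP(2023)Q(2023) = 56.15×10 + 596.91×12 + 4.81×146 = 561.5 + 7162.92 + 702.26 = 8426.68
ΣP(2023)Q(2017) = 56.15×8 + 596.91×11 + 4.81×139 = 449.2 + 6566.01 + 668.59 = 7683.8
P = 8426.68 / 7683.8 × 100 = 109.6681
Fisher = √(L × P) = √(109.4807 × 109.6681) = 109.5744

109.57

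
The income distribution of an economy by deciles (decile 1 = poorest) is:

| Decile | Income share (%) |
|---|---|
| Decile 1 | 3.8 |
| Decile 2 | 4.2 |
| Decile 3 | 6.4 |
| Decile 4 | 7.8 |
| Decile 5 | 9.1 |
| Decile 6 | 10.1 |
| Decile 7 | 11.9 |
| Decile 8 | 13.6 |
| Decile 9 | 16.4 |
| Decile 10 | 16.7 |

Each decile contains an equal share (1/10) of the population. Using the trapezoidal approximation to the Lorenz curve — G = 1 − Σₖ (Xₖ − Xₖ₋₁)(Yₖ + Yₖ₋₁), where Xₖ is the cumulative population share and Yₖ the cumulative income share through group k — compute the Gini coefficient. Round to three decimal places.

0.251

Cumulative income shares Yₖ: 0.0380, 0.0800, 0.1440, 0.2220, 0.3130, 0.4140, 0.5330, 0.6690, 0.8330, 1.0000
Σ (Xₖ−Xₖ₋₁)(Yₖ+Yₖ₋₁) = (1/10)(0.0380+0.0000) + (1/10)(0.0800+0.0380) + (1/10)(0.1440+0.0800) + (1/10)(0.2220+0.1440) + (1/10)(0.3130+0.2220) + (1/10)(0.4140+0.3130) + (1/10)(0.5330+0.4140) + (1/10)(0.6690+0.5330) + (1/10)(0.8330+0.6690) + (1/10)(1.0000+0.8330)
  = 0.0038 + 0.0118 + 0.0224 + 0.0366 + 0.0535 + 0.0727 + 0.0947 + 0.1202 + 0.1502 + 0.1833 = 0.7492
G = 1 − 0.7492 = 0.2508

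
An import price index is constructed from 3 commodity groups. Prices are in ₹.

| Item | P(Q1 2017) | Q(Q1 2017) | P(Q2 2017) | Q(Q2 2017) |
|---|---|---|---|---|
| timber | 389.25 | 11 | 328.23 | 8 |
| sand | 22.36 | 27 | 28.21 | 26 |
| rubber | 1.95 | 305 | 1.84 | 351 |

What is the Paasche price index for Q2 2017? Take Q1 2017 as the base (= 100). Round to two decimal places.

Paasche price index uses current-period quantities as weights.
ΣP(Q2 2017)·Q(Q2 2017) = 328.23×8 + 28.21×26 + 1.84×351 = 2625.84 + 733.46 + 645.84 = 4005.14
ΣP(Q1 2017)·Q(Q2 2017) = 389.25×8 + 22.36×26 + 1.95×351 = 3114 + 581.36 + 684.45 = 4379.81
Index = 4005.14 / 4379.81 × 100 = 91.4455

91.45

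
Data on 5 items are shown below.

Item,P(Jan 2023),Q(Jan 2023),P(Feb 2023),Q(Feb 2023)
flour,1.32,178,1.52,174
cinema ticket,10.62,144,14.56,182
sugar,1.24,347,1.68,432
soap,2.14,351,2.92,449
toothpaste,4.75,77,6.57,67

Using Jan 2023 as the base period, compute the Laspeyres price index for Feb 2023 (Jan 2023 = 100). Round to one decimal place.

Laspeyres price index uses base-period quantities as weights.
ΣP(Feb 2023)·Q(Jan 2023) = 1.52×178 + 14.56×144 + 1.68×347 + 2.92×351 + 6.57×77 = 270.56 + 2096.64 + 582.96 + 1024.92 + 505.89 = 4480.97
ΣP(Jan 2023)·Q(Jan 2023) = 1.32×178 + 10.62×144 + 1.24×347 + 2.14×351 + 4.75×77 = 234.96 + 1529.28 + 430.28 + 751.14 + 365.75 = 3311.41
Index = 4480.97 / 3311.41 × 100 = 135.3191

135.3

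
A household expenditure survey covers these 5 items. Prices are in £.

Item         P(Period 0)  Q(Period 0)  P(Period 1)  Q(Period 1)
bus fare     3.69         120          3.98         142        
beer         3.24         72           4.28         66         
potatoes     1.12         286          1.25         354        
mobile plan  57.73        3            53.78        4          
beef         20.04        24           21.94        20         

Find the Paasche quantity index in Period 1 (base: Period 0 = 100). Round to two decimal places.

Paasche quantity index uses current-period prices as weights.
ΣP(Period 1)·Q(Period 1) = 3.98×142 + 4.28×66 + 1.25×354 + 53.78×4 + 21.94×20 = 565.16 + 282.48 + 442.5 + 215.12 + 438.8 = 1944.06
ΣP(Period 1)·Q(Period 0) = 3.98×120 + 4.28×72 + 1.25×286 + 53.78×3 + 21.94×24 = 477.6 + 308.16 + 357.5 + 161.34 + 526.56 = 1831.16
Index = 1944.06 / 1831.16 × 100 = 106.1655

106.17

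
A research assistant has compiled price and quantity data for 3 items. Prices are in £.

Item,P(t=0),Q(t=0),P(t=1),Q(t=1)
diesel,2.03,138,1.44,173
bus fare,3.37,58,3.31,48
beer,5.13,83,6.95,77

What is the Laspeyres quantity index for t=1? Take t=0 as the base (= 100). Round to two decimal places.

100.73

Laspeyres quantity index uses base-period prices as weights.
ΣP(t=0)·Q(t=1) = 2.03×173 + 3.37×48 + 5.13×77 = 351.19 + 161.76 + 395.01 = 907.96
ΣP(t=0)·Q(t=0) = 2.03×138 + 3.37×58 + 5.13×83 = 280.14 + 195.46 + 425.79 = 901.39
Index = 907.96 / 901.39 × 100 = 100.7289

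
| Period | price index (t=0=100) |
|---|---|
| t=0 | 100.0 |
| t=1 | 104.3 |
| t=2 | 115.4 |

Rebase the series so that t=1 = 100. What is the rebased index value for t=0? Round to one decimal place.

Rebased(t=0) = 100.0 / 104.3 × 100 = 95.8773

95.9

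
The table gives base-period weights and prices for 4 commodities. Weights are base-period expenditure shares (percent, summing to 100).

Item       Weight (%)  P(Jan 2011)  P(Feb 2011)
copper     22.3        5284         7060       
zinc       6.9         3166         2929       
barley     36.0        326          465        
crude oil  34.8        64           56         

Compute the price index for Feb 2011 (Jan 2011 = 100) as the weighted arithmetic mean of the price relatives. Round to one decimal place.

118.0

copper: 22.3 × (7060/5284) = 22.3 × 1.336109 = 29.7952
zinc: 6.9 × (2929/3166) = 6.9 × 0.925142 = 6.3835
barley: 36.0 × (465/326) = 36.0 × 1.426380 = 51.3497
crude oil: 34.8 × (56/64) = 34.8 × 0.875000 = 30.4500
Index = Σ wᵢ·(p₁ᵢ/p₀ᵢ) = 29.7952 + 6.3835 + 51.3497 + 30.4500 = 117.9784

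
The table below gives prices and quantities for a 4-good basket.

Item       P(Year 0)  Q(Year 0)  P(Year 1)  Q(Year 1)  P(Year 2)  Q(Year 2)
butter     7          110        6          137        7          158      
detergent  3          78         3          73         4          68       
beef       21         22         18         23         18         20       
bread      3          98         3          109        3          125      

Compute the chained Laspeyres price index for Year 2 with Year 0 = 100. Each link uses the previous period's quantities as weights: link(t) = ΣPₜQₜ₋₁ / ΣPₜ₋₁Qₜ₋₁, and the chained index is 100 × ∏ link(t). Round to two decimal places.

100.61

Link Year 0→Year 1:
ΣP(Year 1)Q(Year 0) = 6×110 + 3×78 + 18×22 + 3×98 = 660 + 234 + 396 + 294 = 1584
ΣP(Year 0)Q(Year 0) = 7×110 + 3×78 + 21×22 + 3×98 = 770 + 234 + 462 + 294 = 1760
link = 1584/1760 = 0.900000
Link Year 1→Year 2:
ΣP(Year 2)Q(Year 1) = 7×137 + 4×73 + 18×23 + 3×109 = 959 + 292 + 414 + 327 = 1992
ΣP(Year 1)Q(Year 1) = 6×137 + 3×73 + 18×23 + 3×109 = 822 + 219 + 414 + 327 = 1782
link = 1992/1782 = 1.117845
Chained index = 100 × 0.900000 × 1.117845 = 100.6061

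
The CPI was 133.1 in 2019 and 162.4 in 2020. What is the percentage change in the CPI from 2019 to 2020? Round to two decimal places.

Change = (162.4 − 133.1) / 133.1 × 100
       = 29.3 / 133.1 × 100 = 22.0135%

22.01%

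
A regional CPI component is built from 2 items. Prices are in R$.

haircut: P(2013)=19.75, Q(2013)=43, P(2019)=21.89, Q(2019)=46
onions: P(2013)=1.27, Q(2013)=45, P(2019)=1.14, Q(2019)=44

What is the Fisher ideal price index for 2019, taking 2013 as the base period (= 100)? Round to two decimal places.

109.56

Laspeyres component (base-period weights):
ΣP(2019)Q(2013) = 21.89×43 + 1.14×45 = 941.27 + 51.3 = 992.57
ΣP(2013)Q(2013) = 19.75×43 + 1.27×45 = 849.25 + 57.15 = 906.4
L = 992.57 / 906.4 × 100 = 109.5068
Paasche component (current-period weights):
ΣP(2019)Q(2019) = 21.89×46 + 1.14×44 = 1006.94 + 50.16 = 1057.1
ΣP(2013)Q(2019) = 19.75×46 + 1.27×44 = 908.5 + 55.88 = 964.38
P = 1057.1 / 964.38 × 100 = 109.6145
Fisher = √(L × P) = √(109.5068 × 109.6145) = 109.5606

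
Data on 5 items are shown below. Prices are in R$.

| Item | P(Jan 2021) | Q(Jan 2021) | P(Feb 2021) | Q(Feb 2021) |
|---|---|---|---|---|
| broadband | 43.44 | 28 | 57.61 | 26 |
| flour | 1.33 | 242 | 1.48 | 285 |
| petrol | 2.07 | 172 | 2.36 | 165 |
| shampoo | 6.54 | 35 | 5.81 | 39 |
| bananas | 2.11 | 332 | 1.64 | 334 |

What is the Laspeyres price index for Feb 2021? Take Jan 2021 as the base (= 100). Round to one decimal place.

110.7

Laspeyres price index uses base-period quantities as weights.
ΣP(Feb 2021)·Q(Jan 2021) = 57.61×28 + 1.48×242 + 2.36×172 + 5.81×35 + 1.64×332 = 1613.08 + 358.16 + 405.92 + 203.35 + 544.48 = 3124.99
ΣP(Jan 2021)·Q(Jan 2021) = 43.44×28 + 1.33×242 + 2.07×172 + 6.54×35 + 2.11×332 = 1216.32 + 321.86 + 356.04 + 228.9 + 700.52 = 2823.64
Index = 3124.99 / 2823.64 × 100 = 110.6724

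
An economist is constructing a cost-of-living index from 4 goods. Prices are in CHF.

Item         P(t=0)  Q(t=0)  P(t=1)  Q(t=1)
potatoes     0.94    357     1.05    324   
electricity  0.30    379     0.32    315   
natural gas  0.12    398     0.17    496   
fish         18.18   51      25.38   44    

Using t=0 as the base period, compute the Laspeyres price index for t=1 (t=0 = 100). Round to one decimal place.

130.5

Laspeyres price index uses base-period quantities as weights.
ΣP(t=1)·Q(t=0) = 1.05×357 + 0.32×379 + 0.17×398 + 25.38×51 = 374.85 + 121.28 + 67.66 + 1294.38 = 1858.17
ΣP(t=0)·Q(t=0) = 0.94×357 + 0.30×379 + 0.12×398 + 18.18×51 = 335.58 + 113.7 + 47.76 + 927.18 = 1424.22
Index = 1858.17 / 1424.22 × 100 = 130.4693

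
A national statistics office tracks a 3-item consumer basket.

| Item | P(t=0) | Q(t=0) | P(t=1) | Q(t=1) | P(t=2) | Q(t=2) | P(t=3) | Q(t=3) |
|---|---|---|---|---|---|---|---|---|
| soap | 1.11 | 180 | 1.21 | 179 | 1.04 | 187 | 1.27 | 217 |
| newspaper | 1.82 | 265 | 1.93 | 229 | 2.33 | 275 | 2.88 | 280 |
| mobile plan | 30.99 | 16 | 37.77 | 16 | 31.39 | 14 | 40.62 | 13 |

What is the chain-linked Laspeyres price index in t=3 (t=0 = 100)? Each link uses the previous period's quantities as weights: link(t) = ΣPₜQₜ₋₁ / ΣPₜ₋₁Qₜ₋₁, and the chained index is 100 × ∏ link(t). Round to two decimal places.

137.34

Link t=0→t=1:
ΣP(t=1)Q(t=0) = 1.21×180 + 1.93×265 + 37.77×16 = 217.8 + 511.45 + 604.32 = 1333.57
ΣP(t=0)Q(t=0) = 1.11×180 + 1.82×265 + 30.99×16 = 199.8 + 482.3 + 495.84 = 1177.94
link = 1333.57/1177.94 = 1.132120
Link t=1→t=2:
ΣP(t=2)Q(t=1) = 1.04×179 + 2.33×229 + 31.39×16 = 186.16 + 533.57 + 502.24 = 1221.97
ΣP(t=1)Q(t=1) = 1.21×179 + 1.93×229 + 37.77×16 = 216.59 + 441.97 + 604.32 = 1262.88
link = 1221.97/1262.88 = 0.967606
Link t=2→t=3:
ΣP(t=3)Q(t=2) = 1.27×187 + 2.88×275 + 40.62×14 = 237.49 + 792 + 568.68 = 1598.17
ΣP(t=2)Q(t=2) = 1.04×187 + 2.33×275 + 31.39×14 = 194.48 + 640.75 + 439.46 = 1274.69
link = 1598.17/1274.69 = 1.253772
Chained index = 100 × 1.132120 × 0.967606 × 1.253772 = 137.3439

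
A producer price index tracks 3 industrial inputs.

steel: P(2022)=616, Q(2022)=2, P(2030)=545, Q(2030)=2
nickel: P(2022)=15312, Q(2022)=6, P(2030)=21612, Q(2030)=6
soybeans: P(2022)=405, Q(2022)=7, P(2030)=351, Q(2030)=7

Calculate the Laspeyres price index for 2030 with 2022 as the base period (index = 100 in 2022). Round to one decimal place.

138.9

Laspeyres price index uses base-period quantities as weights.
ΣP(2030)·Q(2022) = 545×2 + 21612×6 + 351×7 = 1090 + 129672 + 2457 = 133219
ΣP(2022)·Q(2022) = 616×2 + 15312×6 + 405×7 = 1232 + 91872 + 2835 = 95939
Index = 133219 / 95939 × 100 = 138.8580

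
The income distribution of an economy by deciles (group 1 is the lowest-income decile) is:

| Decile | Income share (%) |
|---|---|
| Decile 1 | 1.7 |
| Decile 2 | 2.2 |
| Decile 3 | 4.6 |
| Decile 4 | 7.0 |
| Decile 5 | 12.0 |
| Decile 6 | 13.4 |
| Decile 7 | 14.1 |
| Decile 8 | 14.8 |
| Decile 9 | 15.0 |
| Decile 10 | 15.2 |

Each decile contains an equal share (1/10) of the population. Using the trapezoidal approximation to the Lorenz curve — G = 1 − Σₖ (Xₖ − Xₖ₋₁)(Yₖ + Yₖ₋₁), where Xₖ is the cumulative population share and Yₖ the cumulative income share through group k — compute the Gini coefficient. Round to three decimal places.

Cumulative income shares Yₖ: 0.0170, 0.0390, 0.0850, 0.1550, 0.2750, 0.4090, 0.5500, 0.6980, 0.8480, 1.0000
Σ (Xₖ−Xₖ₋₁)(Yₖ+Yₖ₋₁) = (1/10)(0.0170+0.0000) + (1/10)(0.0390+0.0170) + (1/10)(0.0850+0.0390) + (1/10)(0.1550+0.0850) + (1/10)(0.2750+0.1550) + (1/10)(0.4090+0.2750) + (1/10)(0.5500+0.4090) + (1/10)(0.6980+0.5500) + (1/10)(0.8480+0.6980) + (1/10)(1.0000+0.8480)
  = 0.0017 + 0.0056 + 0.0124 + 0.0240 + 0.0430 + 0.0684 + 0.0959 + 0.1248 + 0.1546 + 0.1848 = 0.7152
G = 1 − 0.7152 = 0.2848

0.285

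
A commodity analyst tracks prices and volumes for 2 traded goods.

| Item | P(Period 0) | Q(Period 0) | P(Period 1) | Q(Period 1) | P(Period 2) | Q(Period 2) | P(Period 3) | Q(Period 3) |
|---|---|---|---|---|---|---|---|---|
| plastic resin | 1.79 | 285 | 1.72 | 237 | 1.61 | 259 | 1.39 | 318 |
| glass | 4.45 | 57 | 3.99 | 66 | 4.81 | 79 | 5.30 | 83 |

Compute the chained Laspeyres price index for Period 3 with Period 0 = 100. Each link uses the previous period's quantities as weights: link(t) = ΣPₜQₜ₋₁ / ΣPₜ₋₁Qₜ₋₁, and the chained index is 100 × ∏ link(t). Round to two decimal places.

Link Period 0→Period 1:
ΣP(Period 1)Q(Period 0) = 1.72×285 + 3.99×57 = 490.2 + 227.43 = 717.63
ΣP(Period 0)Q(Period 0) = 1.79×285 + 4.45×57 = 510.15 + 253.65 = 763.8
link = 717.63/763.8 = 0.939552
Link Period 1→Period 2:
ΣP(Period 2)Q(Period 1) = 1.61×237 + 4.81×66 = 381.57 + 317.46 = 699.03
ΣP(Period 1)Q(Period 1) = 1.72×237 + 3.99×66 = 407.64 + 263.34 = 670.98
link = 699.03/670.98 = 1.041805
Link Period 2→Period 3:
ΣP(Period 3)Q(Period 2) = 1.39×259 + 5.30×79 = 360.01 + 418.7 = 778.71
ΣP(Period 2)Q(Period 2) = 1.61×259 + 4.81×79 = 416.99 + 379.99 = 796.98
link = 778.71/796.98 = 0.977076
Chained index = 100 × 0.939552 × 1.041805 × 0.977076 = 95.6391

95.64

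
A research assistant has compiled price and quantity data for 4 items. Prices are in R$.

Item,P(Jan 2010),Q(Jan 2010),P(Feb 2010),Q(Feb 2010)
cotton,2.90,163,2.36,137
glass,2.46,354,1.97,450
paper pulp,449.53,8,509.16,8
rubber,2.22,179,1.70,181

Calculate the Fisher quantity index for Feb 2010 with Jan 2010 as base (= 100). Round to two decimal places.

102.75

Laspeyres component (base-period weights):
ΣP(Jan 2010)Q(Feb 2010) = 2.90×137 + 2.46×450 + 449.53×8 + 2.22×181 = 397.3 + 1107 + 3596.24 + 401.82 = 5502.36
ΣP(Jan 2010)Q(Jan 2010) = 2.90×163 + 2.46×354 + 449.53×8 + 2.22×179 = 472.7 + 870.84 + 3596.24 + 397.38 = 5337.16
L = 5502.36 / 5337.16 × 100 = 103.0953
Paasche component (current-period weights):
ΣP(Feb 2010)Q(Feb 2010) = 2.36×137 + 1.97×450 + 509.16×8 + 1.70×181 = 323.32 + 886.5 + 4073.28 + 307.7 = 5590.8
ΣP(Feb 2010)Q(Jan 2010) = 2.36×163 + 1.97×354 + 509.16×8 + 1.70×179 = 384.68 + 697.38 + 4073.28 + 304.3 = 5459.64
P = 5590.8 / 5459.64 × 100 = 102.4024
Fisher = √(L × P) = √(103.0953 × 102.4024) = 102.7482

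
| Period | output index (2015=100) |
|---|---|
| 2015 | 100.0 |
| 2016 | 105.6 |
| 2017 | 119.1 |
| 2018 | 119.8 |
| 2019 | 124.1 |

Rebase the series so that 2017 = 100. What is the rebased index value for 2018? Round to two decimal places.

100.59

Rebased(2018) = 119.8 / 119.1 × 100 = 100.5877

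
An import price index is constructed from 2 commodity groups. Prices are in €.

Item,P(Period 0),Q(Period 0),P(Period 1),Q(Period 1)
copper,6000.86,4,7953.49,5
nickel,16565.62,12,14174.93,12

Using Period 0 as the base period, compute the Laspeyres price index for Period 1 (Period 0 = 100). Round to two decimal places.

90.63

Laspeyres price index uses base-period quantities as weights.
ΣP(Period 1)·Q(Period 0) = 7953.49×4 + 14174.93×12 = 31813.96 + 170099.16 = 201913.12
ΣP(Period 0)·Q(Period 0) = 6000.86×4 + 16565.62×12 = 24003.44 + 198787.44 = 222790.88
Index = 201913.12 / 222790.88 × 100 = 90.6290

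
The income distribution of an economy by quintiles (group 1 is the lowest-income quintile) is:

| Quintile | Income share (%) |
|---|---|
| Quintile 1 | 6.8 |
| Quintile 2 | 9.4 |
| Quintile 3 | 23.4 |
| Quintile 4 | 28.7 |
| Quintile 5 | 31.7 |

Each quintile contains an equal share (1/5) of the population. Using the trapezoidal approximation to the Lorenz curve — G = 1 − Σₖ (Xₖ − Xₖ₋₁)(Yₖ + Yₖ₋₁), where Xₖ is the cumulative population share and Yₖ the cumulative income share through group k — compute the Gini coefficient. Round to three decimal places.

Cumulative income shares Yₖ: 0.0680, 0.1620, 0.3960, 0.6830, 1.0000
Σ (Xₖ−Xₖ₋₁)(Yₖ+Yₖ₋₁) = (1/5)(0.0680+0.0000) + (1/5)(0.1620+0.0680) + (1/5)(0.3960+0.1620) + (1/5)(0.6830+0.3960) + (1/5)(1.0000+0.6830)
  = 0.0136 + 0.0460 + 0.1116 + 0.2158 + 0.3366 = 0.7236
G = 1 − 0.7236 = 0.2764

0.276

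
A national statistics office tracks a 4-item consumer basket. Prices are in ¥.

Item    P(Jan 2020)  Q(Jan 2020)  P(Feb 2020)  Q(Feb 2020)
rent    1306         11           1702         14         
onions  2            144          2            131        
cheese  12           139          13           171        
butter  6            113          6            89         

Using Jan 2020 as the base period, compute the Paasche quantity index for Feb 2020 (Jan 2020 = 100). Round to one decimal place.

Paasche quantity index uses current-period prices as weights.
ΣP(Feb 2020)·Q(Feb 2020) = 1702×14 + 2×131 + 13×171 + 6×89 = 23828 + 262 + 2223 + 534 = 26847
ΣP(Feb 2020)·Q(Jan 2020) = 1702×11 + 2×144 + 13×139 + 6×113 = 18722 + 288 + 1807 + 678 = 21495
Index = 26847 / 21495 × 100 = 124.8988

124.9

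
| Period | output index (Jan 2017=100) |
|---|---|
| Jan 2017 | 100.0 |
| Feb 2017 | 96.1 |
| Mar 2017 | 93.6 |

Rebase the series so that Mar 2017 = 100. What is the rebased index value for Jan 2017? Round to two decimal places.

106.84

Rebased(Jan 2017) = 100.0 / 93.6 × 100 = 106.8376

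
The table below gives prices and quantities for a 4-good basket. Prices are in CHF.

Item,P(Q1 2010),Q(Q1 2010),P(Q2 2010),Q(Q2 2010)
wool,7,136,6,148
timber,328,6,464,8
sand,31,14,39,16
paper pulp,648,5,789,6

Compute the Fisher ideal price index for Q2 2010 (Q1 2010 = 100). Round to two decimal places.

123.25

Laspeyres component (base-period weights):
ΣP(Q2 2010)Q(Q1 2010) = 6×136 + 464×6 + 39×14 + 789×5 = 816 + 2784 + 546 + 3945 = 8091
ΣP(Q1 2010)Q(Q1 2010) = 7×136 + 328×6 + 31×14 + 648×5 = 952 + 1968 + 434 + 3240 = 6594
L = 8091 / 6594 × 100 = 122.7025
Paasche component (current-period weights):
ΣP(Q2 2010)Q(Q2 2010) = 6×148 + 464×8 + 39×16 + 789×6 = 888 + 3712 + 624 + 4734 = 9958
ΣP(Q1 2010)Q(Q2 2010) = 7×148 + 328×8 + 31×16 + 648×6 = 1036 + 2624 + 496 + 3888 = 8044
P = 9958 / 8044 × 100 = 123.7941
Fisher = √(L × P) = √(122.7025 × 123.7941) = 123.2471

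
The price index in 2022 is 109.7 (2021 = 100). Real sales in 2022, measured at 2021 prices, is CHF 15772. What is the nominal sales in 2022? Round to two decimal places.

17301.88

Nominal = Real × (Index/100) = 15772 × (109.7/100)
        = 15772 × 1.097 = 17301.8840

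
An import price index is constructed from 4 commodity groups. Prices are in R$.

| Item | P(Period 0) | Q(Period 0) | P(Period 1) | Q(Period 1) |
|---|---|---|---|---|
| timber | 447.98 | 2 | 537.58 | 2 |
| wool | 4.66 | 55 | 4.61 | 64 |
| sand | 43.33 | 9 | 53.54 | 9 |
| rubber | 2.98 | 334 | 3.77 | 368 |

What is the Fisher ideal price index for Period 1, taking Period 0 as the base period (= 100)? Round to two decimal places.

Laspeyres component (base-period weights):
ΣP(Period 1)Q(Period 0) = 537.58×2 + 4.61×55 + 53.54×9 + 3.77×334 = 1075.16 + 253.55 + 481.86 + 1259.18 = 3069.75
ΣP(Period 0)Q(Period 0) = 447.98×2 + 4.66×55 + 43.33×9 + 2.98×334 = 895.96 + 256.3 + 389.97 + 995.32 = 2537.55
L = 3069.75 / 2537.55 × 100 = 120.9730
Paasche component (current-period weights):
ΣP(Period 1)Q(Period 1) = 537.58×2 + 4.61×64 + 53.54×9 + 3.77×368 = 1075.16 + 295.04 + 481.86 + 1387.36 = 3239.42
ΣP(Period 0)Q(Period 1) = 447.98×2 + 4.66×64 + 43.33×9 + 2.98×368 = 895.96 + 298.24 + 389.97 + 1096.64 = 2680.81
P = 3239.42 / 2680.81 × 100 = 120.8374
Fisher = √(L × P) = √(120.9730 × 120.8374) = 120.9052

120.91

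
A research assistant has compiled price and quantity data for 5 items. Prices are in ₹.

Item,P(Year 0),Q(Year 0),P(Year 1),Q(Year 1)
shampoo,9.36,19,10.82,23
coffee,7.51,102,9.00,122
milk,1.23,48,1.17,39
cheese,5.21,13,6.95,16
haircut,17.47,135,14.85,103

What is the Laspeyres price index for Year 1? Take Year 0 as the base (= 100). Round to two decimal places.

Laspeyres price index uses base-period quantities as weights.
ΣP(Year 1)·Q(Year 0) = 10.82×19 + 9.00×102 + 1.17×48 + 6.95×13 + 14.85×135 = 205.58 + 918 + 56.16 + 90.35 + 2004.75 = 3274.84
ΣP(Year 0)·Q(Year 0) = 9.36×19 + 7.51×102 + 1.23×48 + 5.21×13 + 17.47×135 = 177.84 + 766.02 + 59.04 + 67.73 + 2358.45 = 3429.08
Index = 3274.84 / 3429.08 × 100 = 95.5020

95.50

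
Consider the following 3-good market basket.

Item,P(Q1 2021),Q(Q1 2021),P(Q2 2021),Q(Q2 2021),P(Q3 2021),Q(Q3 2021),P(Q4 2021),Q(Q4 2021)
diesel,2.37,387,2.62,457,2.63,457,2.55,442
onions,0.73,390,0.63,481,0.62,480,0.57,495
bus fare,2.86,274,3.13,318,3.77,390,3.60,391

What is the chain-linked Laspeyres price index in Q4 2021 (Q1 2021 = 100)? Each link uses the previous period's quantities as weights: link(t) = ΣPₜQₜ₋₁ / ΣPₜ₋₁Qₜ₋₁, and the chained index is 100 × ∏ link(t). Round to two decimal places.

110.39

Link Q1 2021→Q2 2021:
ΣP(Q2 2021)Q(Q1 2021) = 2.62×387 + 0.63×390 + 3.13×274 = 1013.94 + 245.7 + 857.62 = 2117.26
ΣP(Q1 2021)Q(Q1 2021) = 2.37×387 + 0.73×390 + 2.86×274 = 917.19 + 284.7 + 783.64 = 1985.53
link = 2117.26/1985.53 = 1.066345
Link Q2 2021→Q3 2021:
ΣP(Q3 2021)Q(Q2 2021) = 2.63×457 + 0.62×481 + 3.77×318 = 1201.91 + 298.22 + 1198.86 = 2698.99
ΣP(Q2 2021)Q(Q2 2021) = 2.62×457 + 0.63×481 + 3.13×318 = 1197.34 + 303.03 + 995.34 = 2495.71
link = 2698.99/2495.71 = 1.081452
Link Q3 2021→Q4 2021:
ΣP(Q4 2021)Q(Q3 2021) = 2.55×457 + 0.57×480 + 3.60×390 = 1165.35 + 273.6 + 1404 = 2842.95
ΣP(Q3 2021)Q(Q3 2021) = 2.63×457 + 0.62×480 + 3.77×390 = 1201.91 + 297.6 + 1470.3 = 2969.81
link = 2842.95/2969.81 = 0.957283
Chained index = 100 × 1.066345 × 1.081452 × 0.957283 = 110.3940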